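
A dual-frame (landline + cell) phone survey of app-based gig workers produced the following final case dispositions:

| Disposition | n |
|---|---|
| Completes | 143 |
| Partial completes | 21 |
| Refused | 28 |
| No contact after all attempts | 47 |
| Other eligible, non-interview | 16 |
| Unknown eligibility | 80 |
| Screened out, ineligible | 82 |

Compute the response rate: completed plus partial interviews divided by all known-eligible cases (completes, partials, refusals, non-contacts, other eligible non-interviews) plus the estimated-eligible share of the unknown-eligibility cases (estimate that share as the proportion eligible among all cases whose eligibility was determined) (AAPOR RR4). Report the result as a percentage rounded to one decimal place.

52.0%

Numerator → 143 + 21 = 164
Eligible (known) → 143 + 21 + 28 + 47 + 16 = 255
e = 255 / (255 + 82) = 255 / 337 = 0.7567
Eligible share of unknowns → 0.7567 × 80 = 60.54
Base → 255 + 60.54 = 315.54
RR4 = 164 / 315.54 = 0.5197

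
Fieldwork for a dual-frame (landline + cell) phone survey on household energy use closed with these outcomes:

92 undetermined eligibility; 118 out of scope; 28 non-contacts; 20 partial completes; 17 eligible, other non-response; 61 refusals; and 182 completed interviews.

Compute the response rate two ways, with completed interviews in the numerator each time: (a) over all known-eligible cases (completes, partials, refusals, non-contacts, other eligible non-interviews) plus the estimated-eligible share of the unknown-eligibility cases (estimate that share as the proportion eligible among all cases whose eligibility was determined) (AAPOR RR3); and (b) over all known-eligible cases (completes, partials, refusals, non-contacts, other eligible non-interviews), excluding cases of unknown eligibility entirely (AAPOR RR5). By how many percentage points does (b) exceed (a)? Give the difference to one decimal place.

Top: 182
Eligible (known): 182 + 20 + 61 + 28 + 17 = 308
e = 308 / (308 + 118) = 308 / 426 = 0.7230
Estimated eligible among unknowns: 0.7230 × 92 = 66.52
Denom: 308 + 66.52 = 374.52
RR3 = 182 / 374.52 = 0.4860
Denom: 182 + 20 + 61 + 28 + 17 = 308
RR5 = 182 / 308 = 0.5909
Difference = 59.09 − 48.60 = 10.49 percentage points

10.5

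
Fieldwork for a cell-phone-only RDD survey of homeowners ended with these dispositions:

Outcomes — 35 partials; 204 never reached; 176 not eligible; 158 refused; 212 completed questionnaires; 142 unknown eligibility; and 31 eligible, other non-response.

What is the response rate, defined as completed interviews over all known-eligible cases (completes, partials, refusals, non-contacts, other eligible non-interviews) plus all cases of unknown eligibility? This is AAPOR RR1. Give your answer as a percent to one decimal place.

27.1%

Top → 212
Base → 212 + 35 + 158 + 204 + 31 + 142 = 782
RR1 = 212 / 782 = 0.2711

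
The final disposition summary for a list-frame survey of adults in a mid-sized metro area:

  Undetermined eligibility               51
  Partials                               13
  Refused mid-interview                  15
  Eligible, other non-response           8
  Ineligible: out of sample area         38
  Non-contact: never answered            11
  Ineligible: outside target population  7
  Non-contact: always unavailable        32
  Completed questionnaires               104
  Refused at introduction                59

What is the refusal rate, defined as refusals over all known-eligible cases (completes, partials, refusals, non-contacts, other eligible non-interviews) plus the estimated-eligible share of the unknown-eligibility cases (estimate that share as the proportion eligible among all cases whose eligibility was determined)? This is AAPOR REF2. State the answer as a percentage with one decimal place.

26.0%

Refused = 59 + 15 = 74
Never reached = 11 + 32 = 43
Not eligible = 7 + 38 = 45
Numerator: 74
Known eligible: 104 + 13 + 74 + 43 + 8 = 242
e = 242 / (242 + 45) = 242 / 287 = 0.8432
e × U: 0.8432 × 51 = 43.00
Denominator: 242 + 43.00 = 285.00
REF2 = 74 / 285.00 = 0.2596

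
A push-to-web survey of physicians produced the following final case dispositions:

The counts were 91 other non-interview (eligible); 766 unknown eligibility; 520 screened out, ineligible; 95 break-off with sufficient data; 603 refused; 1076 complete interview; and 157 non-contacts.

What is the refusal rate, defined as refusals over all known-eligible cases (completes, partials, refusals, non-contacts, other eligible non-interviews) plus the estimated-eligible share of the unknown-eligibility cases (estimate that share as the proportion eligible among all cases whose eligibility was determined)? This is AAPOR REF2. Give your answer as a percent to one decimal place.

Num: 603
Eligible (known): 1076 + 95 + 603 + 157 + 91 = 2022
e = 2022 / (2022 + 520) = 2022 / 2542 = 0.7954
Eligible share of unknowns: 0.7954 × 766 = 609.28
Denom: 2022 + 609.28 = 2631.28
REF2 = 603 / 2631.28 = 0.2292

22.9%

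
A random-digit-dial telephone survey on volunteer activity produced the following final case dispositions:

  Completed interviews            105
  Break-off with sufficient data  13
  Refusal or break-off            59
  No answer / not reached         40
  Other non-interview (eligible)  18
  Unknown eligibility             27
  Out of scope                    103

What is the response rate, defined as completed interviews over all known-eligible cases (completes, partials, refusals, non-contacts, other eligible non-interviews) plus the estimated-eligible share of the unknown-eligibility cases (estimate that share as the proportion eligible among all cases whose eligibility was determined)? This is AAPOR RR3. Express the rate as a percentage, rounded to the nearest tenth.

41.4%

Top: 105
Determined eligible: 105 + 13 + 59 + 40 + 18 = 235
e = 235 / (235 + 103) = 235 / 338 = 0.6953
e × U: 0.6953 × 27 = 18.77
Base: 235 + 18.77 = 253.77
RR3 = 105 / 253.77 = 0.4138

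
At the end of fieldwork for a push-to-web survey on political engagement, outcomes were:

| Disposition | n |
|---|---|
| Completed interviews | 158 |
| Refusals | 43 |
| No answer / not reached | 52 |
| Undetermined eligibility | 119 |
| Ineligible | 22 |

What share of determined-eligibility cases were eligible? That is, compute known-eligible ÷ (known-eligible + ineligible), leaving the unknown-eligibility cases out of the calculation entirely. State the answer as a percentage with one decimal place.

Known eligible = 158 + 43 + 52 = 253
e = 253 / (253 + 22) = 253 / 275 = 0.9200

92.0%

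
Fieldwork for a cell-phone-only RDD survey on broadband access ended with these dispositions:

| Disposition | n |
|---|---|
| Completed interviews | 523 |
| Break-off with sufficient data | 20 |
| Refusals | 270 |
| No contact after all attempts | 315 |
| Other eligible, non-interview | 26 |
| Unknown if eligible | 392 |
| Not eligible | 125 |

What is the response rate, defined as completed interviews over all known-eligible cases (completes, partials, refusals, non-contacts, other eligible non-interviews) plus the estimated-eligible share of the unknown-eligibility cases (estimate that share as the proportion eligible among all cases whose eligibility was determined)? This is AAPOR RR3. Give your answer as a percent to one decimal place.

34.7%

Top = 523
Eligible (known) = 523 + 20 + 270 + 315 + 26 = 1154
e = 1154 / (1154 + 125) = 1154 / 1279 = 0.9023
Estimated eligible among unknowns = 0.9023 × 392 = 353.70
Base = 1154 + 353.70 = 1507.70
RR3 = 523 / 1507.70 = 0.3469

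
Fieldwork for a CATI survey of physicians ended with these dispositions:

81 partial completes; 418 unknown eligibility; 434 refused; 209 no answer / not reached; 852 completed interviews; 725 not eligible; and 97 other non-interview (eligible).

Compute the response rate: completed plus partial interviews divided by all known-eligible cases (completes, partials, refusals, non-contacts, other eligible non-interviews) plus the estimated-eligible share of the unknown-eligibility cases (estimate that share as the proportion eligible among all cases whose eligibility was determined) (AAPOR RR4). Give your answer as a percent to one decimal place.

Numerator: 852 + 81 = 933
Known eligible: 852 + 81 + 434 + 209 + 97 = 1673
e = 1673 / (1673 + 725) = 1673 / 2398 = 0.6977
Eligible share of unknowns: 0.6977 × 418 = 291.64
Denom: 1673 + 291.64 = 1964.64
RR4 = 933 / 1964.64 = 0.4749

47.5%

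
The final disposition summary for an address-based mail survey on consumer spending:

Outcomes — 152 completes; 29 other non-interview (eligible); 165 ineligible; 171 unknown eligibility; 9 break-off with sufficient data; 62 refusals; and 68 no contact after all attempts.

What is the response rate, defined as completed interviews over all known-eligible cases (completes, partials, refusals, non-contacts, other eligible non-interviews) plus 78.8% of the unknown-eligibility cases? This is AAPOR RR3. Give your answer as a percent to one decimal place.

33.4%

Top = 152
Eligible (known) = 152 + 9 + 62 + 68 + 29 = 320
Estimated eligible among unknowns = 0.7880 × 171 = 134.75
Base = 320 + 134.75 = 454.75
RR3 = 152 / 454.75 = 0.3342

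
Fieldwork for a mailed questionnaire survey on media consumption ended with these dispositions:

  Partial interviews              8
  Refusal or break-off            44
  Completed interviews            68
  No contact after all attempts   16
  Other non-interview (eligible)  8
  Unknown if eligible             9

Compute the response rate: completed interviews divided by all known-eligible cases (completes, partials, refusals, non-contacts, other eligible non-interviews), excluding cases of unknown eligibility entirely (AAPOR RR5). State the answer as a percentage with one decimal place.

47.2%

Top → 68
Denom → 68 + 8 + 44 + 16 + 8 = 144
RR5 = 68 / 144 = 0.4722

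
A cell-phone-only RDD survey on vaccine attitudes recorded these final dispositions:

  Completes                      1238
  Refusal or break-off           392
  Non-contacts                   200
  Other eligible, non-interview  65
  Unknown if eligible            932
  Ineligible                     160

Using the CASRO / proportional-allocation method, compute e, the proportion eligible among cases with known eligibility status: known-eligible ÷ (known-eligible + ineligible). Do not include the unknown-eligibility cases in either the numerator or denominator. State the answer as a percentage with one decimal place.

92.2%

Eligible (known) = 1238 + 392 + 200 + 65 = 1895
e = 1895 / (1895 + 160) = 1895 / 2055 = 0.9221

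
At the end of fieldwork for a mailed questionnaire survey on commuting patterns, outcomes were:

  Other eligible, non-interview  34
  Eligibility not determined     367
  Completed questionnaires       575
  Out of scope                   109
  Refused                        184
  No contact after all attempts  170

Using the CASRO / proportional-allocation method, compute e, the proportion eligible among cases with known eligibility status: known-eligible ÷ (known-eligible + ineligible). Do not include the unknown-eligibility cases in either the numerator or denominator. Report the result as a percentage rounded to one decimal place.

89.8%

Eligible (known) = 575 + 184 + 170 + 34 = 963
e = 963 / (963 + 109) = 963 / 1072 = 0.8983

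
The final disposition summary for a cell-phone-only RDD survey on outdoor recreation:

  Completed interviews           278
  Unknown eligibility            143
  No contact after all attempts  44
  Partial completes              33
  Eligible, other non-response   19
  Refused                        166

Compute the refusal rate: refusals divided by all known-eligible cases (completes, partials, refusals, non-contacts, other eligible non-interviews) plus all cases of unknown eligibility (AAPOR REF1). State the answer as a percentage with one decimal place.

24.3%

Top: 166
Base: 278 + 33 + 166 + 44 + 19 + 143 = 683
REF1 = 166 / 683 = 0.2430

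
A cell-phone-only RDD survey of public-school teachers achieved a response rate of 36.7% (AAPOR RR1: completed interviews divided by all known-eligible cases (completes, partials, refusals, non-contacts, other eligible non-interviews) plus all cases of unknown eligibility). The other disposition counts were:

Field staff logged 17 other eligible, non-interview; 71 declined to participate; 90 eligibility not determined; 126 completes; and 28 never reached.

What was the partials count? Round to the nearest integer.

RR1 = 126 / D = 0.367
D = 126 / 0.367 = 343.3
Other denominator terms total 332
partials = 343.3 − 332 ≈ 11

11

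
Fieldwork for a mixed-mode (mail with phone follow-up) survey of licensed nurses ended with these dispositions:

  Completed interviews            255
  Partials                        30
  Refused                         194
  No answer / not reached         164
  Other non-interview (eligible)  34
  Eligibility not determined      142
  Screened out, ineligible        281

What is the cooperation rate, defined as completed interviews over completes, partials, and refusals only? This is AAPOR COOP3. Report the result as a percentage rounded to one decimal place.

53.2%

Top: 255
Base: 255 + 30 + 194 = 479
COOP3 = 255 / 479 = 0.5324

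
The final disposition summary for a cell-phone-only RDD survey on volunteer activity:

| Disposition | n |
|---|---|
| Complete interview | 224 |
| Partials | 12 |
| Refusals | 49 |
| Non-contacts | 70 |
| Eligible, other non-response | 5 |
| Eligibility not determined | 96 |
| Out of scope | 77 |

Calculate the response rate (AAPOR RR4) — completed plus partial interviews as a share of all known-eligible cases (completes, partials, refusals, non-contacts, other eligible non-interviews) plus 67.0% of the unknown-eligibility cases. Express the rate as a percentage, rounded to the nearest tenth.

55.6%

Numerator → 224 + 12 = 236
Known eligible → 224 + 12 + 49 + 70 + 5 = 360
e × U → 0.6700 × 96 = 64.32
Base → 360 + 64.32 = 424.32
RR4 = 236 / 424.32 = 0.5562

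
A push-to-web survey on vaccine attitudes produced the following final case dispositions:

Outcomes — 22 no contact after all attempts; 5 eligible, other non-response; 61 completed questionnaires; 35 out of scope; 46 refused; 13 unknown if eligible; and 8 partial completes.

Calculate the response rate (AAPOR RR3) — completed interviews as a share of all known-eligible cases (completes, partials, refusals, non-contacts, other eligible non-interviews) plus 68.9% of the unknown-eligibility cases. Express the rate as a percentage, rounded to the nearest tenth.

40.4%

Num: 61
Eligible (known): 61 + 8 + 46 + 22 + 5 = 142
Eligible share of unknowns: 0.6890 × 13 = 8.96
Denominator: 142 + 8.96 = 150.96
RR3 = 61 / 150.96 = 0.4041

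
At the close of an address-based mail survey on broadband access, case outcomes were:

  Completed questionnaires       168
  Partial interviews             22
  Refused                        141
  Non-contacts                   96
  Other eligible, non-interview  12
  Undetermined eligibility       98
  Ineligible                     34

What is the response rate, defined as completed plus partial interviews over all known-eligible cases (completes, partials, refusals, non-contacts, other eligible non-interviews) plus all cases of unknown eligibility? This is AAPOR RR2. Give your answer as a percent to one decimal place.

Top → 168 + 22 = 190
Denom → 168 + 22 + 141 + 96 + 12 + 98 = 537
RR2 = 190 / 537 = 0.3538

35.4%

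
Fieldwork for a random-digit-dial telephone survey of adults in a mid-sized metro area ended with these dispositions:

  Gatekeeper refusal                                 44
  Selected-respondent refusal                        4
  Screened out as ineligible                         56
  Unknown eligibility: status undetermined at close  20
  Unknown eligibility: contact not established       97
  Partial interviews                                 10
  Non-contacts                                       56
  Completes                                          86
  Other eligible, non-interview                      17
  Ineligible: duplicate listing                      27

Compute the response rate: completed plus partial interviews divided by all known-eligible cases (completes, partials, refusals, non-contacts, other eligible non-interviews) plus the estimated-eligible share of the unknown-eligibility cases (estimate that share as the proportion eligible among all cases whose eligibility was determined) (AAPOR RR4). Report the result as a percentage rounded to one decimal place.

Declined to participate = 44 + 4 = 48
Undetermined eligibility = 97 + 20 = 117
Not eligible = 56 + 27 = 83
Num → 86 + 10 = 96
Known eligible → 86 + 10 + 48 + 56 + 17 = 217
e = 217 / (217 + 83) = 217 / 300 = 0.7233
e × U → 0.7233 × 117 = 84.63
Denominator → 217 + 84.63 = 301.63
RR4 = 96 / 301.63 = 0.3183

31.8%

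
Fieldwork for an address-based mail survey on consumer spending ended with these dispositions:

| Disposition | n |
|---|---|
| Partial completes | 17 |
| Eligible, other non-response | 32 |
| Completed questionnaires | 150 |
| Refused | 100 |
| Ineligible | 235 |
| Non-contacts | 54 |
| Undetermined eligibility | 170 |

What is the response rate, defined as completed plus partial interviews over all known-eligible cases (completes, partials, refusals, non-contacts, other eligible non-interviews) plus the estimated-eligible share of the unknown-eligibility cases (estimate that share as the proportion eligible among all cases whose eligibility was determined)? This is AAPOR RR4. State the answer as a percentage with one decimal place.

36.7%

Numerator → 150 + 17 = 167
Determined eligible → 150 + 17 + 100 + 54 + 32 = 353
e = 353 / (353 + 235) = 353 / 588 = 0.6003
Estimated eligible among unknowns → 0.6003 × 170 = 102.05
Denom → 353 + 102.05 = 455.05
RR4 = 167 / 455.05 = 0.3670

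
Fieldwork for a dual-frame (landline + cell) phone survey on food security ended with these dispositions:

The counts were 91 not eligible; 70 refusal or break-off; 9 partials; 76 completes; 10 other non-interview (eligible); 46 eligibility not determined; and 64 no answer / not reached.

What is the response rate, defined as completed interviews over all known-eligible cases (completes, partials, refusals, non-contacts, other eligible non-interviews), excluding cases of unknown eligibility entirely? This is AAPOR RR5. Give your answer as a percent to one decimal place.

Top: 76
Base: 76 + 9 + 70 + 64 + 10 = 229
RR5 = 76 / 229 = 0.3319

33.2%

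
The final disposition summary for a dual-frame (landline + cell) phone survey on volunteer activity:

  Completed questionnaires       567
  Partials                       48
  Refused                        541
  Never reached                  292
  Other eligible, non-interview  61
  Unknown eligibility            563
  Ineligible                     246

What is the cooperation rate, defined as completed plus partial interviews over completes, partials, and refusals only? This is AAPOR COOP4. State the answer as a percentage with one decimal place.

Numerator: 567 + 48 = 615
Denom: 567 + 48 + 541 = 1156
COOP4 = 615 / 1156 = 0.5320

53.2%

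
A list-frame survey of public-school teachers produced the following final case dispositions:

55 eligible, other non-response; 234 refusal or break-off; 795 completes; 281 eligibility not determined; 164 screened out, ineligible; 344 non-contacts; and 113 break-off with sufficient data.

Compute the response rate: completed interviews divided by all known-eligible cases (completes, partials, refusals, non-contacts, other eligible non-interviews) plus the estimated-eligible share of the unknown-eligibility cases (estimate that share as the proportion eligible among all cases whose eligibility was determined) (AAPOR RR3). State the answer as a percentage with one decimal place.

44.3%

Numerator → 795
Determined eligible → 795 + 113 + 234 + 344 + 55 = 1541
e = 1541 / (1541 + 164) = 1541 / 1705 = 0.9038
Estimated eligible among unknowns → 0.9038 × 281 = 253.97
Base → 1541 + 253.97 = 1794.97
RR3 = 795 / 1794.97 = 0.4429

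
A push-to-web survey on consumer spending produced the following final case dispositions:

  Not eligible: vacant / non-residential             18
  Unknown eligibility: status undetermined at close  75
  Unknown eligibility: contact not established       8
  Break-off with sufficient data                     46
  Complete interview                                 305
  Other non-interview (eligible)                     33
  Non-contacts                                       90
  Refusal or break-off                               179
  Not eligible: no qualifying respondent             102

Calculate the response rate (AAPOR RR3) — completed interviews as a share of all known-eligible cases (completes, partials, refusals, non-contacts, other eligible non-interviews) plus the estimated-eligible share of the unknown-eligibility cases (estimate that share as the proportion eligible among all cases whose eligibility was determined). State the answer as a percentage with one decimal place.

42.2%

Eligibility not determined = 8 + 75 = 83
Ineligible = 102 + 18 = 120
Num → 305
Eligible (known) → 305 + 46 + 179 + 90 + 33 = 653
e = 653 / (653 + 120) = 653 / 773 = 0.8448
Estimated eligible among unknowns → 0.8448 × 83 = 70.12
Denom → 653 + 70.12 = 723.12
RR3 = 305 / 723.12 = 0.4218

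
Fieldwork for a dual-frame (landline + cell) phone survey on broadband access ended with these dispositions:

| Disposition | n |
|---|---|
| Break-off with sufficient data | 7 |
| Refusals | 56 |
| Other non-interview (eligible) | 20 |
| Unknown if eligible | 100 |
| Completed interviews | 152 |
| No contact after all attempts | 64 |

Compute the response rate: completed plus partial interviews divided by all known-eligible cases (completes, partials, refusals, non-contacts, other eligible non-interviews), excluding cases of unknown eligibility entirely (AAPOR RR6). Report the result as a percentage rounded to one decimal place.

53.2%

Numerator: 152 + 7 = 159
Denominator: 152 + 7 + 56 + 64 + 20 = 299
RR6 = 159 / 299 = 0.5318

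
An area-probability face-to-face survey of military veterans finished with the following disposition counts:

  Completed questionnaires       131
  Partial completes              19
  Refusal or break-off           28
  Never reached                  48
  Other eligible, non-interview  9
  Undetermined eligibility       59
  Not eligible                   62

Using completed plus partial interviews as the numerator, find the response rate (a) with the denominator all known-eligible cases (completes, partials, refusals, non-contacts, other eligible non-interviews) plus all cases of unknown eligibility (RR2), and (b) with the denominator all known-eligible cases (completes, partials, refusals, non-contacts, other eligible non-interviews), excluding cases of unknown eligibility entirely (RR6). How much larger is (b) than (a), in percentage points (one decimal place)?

12.8

Num = 131 + 19 = 150
Base = 131 + 19 + 28 + 48 + 9 + 59 = 294
RR2 = 150 / 294 = 0.5102
Base = 131 + 19 + 28 + 48 + 9 = 235
RR6 = 150 / 235 = 0.6383
Difference = 63.83 − 51.02 = 12.81 percentage points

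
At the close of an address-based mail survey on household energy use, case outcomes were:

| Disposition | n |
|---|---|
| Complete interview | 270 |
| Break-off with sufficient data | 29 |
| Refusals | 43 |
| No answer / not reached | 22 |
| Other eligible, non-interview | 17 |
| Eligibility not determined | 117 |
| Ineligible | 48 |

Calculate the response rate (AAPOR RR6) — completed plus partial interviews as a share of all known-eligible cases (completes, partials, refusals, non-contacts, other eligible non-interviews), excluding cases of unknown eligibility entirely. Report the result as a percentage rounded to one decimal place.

Numerator = 270 + 29 = 299
Base = 270 + 29 + 43 + 22 + 17 = 381
RR6 = 299 / 381 = 0.7848

78.5%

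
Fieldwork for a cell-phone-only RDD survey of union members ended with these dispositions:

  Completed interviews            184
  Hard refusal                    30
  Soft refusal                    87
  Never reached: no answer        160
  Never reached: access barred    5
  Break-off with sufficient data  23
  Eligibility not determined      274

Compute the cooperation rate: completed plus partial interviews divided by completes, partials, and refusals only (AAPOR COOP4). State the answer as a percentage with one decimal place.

Refusal or break-off = 30 + 87 = 117
No answer / not reached = 160 + 5 = 165
Num = 184 + 23 = 207
Base = 184 + 23 + 117 = 324
COOP4 = 207 / 324 = 0.6389

63.9%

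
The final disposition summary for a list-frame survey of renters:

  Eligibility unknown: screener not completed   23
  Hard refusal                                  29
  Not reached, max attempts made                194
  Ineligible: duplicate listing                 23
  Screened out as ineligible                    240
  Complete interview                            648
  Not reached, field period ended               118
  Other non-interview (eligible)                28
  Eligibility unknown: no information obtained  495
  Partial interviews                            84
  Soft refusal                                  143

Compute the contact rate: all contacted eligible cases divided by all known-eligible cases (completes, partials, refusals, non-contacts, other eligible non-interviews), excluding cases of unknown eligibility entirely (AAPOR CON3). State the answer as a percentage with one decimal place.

74.9%

Refusal or break-off = 29 + 143 = 172
Non-contacts = 118 + 194 = 312
Unknown eligibility = 23 + 495 = 518
Screened out, ineligible = 240 + 23 = 263
Num = 648 + 84 + 172 + 28 = 932
Denominator = 648 + 84 + 172 + 312 + 28 = 1244
CON3 = 932 / 1244 = 0.7492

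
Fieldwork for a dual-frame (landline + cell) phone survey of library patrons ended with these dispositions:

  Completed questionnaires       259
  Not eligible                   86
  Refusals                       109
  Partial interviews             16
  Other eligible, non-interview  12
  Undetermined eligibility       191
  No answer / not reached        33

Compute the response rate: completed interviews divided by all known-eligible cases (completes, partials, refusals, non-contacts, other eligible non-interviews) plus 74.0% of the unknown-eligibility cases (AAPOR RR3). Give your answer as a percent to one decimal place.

Numerator: 259
Known eligible: 259 + 16 + 109 + 33 + 12 = 429
e × U: 0.7400 × 191 = 141.34
Base: 429 + 141.34 = 570.34
RR3 = 259 / 570.34 = 0.4541

45.4%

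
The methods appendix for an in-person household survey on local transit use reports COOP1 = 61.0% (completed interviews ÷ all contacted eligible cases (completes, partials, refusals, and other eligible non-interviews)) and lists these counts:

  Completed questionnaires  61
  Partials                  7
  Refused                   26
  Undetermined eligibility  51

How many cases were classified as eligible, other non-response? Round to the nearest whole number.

COOP1 = 61 / D = 0.610
D = 61 / 0.610 = 100.0
Other denominator terms total 94
eligible, other non-response = 100.0 − 94 ≈ 6

6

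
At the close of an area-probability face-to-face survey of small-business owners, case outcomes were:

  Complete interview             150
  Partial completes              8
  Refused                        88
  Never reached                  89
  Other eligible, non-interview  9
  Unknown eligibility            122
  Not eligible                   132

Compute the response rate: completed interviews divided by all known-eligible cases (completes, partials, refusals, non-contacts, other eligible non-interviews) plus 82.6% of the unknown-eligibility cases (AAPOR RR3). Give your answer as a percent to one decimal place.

33.7%

Top → 150
Determined eligible → 150 + 8 + 88 + 89 + 9 = 344
e × U → 0.8260 × 122 = 100.77
Base → 344 + 100.77 = 444.77
RR3 = 150 / 444.77 = 0.3373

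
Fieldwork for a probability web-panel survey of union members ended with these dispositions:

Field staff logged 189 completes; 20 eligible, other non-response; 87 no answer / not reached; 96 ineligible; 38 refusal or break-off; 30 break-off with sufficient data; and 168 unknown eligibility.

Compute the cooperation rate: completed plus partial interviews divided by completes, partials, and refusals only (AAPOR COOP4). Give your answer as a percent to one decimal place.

Numerator: 189 + 30 = 219
Denominator: 189 + 30 + 38 = 257
COOP4 = 219 / 257 = 0.8521

85.2%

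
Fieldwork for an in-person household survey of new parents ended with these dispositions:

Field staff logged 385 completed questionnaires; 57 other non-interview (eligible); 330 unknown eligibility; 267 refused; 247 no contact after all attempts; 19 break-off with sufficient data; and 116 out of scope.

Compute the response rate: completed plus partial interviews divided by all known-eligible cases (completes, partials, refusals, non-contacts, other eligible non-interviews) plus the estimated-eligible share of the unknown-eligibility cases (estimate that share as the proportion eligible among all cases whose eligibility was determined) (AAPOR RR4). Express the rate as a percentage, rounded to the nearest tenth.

Num = 385 + 19 = 404
Determined eligible = 385 + 19 + 267 + 247 + 57 = 975
e = 975 / (975 + 116) = 975 / 1091 = 0.8937
e × U = 0.8937 × 330 = 294.92
Base = 975 + 294.92 = 1269.92
RR4 = 404 / 1269.92 = 0.3181

31.8%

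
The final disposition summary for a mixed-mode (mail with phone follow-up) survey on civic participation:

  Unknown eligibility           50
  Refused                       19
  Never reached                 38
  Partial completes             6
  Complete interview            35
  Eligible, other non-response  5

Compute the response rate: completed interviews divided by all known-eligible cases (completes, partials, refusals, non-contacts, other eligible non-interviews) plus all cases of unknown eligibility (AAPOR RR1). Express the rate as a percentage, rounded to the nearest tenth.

22.9%

Num → 35
Denom → 35 + 6 + 19 + 38 + 5 + 50 = 153
RR1 = 35 / 153 = 0.2288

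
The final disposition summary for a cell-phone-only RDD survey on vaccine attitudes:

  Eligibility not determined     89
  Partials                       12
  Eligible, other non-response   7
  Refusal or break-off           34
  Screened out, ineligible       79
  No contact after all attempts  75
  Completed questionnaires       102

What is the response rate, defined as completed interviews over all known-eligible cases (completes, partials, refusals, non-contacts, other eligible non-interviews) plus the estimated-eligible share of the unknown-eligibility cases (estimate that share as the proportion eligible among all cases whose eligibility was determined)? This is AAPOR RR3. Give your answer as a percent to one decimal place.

34.4%

Num: 102
Determined eligible: 102 + 12 + 34 + 75 + 7 = 230
e = 230 / (230 + 79) = 230 / 309 = 0.7443
e × U: 0.7443 × 89 = 66.24
Denominator: 230 + 66.24 = 296.24
RR3 = 102 / 296.24 = 0.3443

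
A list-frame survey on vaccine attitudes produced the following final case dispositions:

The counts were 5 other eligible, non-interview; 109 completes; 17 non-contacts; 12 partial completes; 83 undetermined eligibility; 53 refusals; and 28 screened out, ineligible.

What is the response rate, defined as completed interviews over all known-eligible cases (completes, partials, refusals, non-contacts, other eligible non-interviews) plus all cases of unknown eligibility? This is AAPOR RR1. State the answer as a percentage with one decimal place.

39.1%

Num = 109
Denom = 109 + 12 + 53 + 17 + 5 + 83 = 279
RR1 = 109 / 279 = 0.3907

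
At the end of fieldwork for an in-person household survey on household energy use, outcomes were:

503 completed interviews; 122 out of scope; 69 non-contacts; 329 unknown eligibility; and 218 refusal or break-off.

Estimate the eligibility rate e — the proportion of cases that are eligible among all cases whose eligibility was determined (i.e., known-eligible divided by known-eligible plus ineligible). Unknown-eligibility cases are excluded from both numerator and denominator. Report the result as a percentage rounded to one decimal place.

86.6%

Determined eligible = 503 + 218 + 69 = 790
e = 790 / (790 + 122) = 790 / 912 = 0.8662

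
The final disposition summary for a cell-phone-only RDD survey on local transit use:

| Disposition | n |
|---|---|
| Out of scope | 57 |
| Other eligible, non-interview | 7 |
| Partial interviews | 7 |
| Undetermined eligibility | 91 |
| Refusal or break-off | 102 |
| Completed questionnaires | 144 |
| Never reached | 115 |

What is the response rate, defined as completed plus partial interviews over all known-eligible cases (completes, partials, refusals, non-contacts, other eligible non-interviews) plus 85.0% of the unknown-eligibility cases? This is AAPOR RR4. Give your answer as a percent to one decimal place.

Numerator: 144 + 7 = 151
Known eligible: 144 + 7 + 102 + 115 + 7 = 375
Eligible share of unknowns: 0.8500 × 91 = 77.35
Base: 375 + 77.35 = 452.35
RR4 = 151 / 452.35 = 0.3338

33.4%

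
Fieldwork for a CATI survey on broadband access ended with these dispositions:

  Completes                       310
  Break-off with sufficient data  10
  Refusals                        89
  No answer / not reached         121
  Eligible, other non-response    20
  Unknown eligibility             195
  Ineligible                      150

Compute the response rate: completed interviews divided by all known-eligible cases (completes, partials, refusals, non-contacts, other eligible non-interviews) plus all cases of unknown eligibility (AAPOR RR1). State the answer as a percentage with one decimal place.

Numerator: 310
Denom: 310 + 10 + 89 + 121 + 20 + 195 = 745
RR1 = 310 / 745 = 0.4161

41.6%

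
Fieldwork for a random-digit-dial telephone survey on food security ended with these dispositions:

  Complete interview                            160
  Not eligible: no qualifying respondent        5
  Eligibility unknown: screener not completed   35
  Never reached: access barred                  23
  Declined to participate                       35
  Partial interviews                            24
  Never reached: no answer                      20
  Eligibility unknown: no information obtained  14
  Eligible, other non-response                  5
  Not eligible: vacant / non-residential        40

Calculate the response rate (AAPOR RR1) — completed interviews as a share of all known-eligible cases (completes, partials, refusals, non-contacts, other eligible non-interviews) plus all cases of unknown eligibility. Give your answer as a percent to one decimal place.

Never reached = 20 + 23 = 43
Unknown eligibility = 35 + 14 = 49
Screened out, ineligible = 5 + 40 = 45
Numerator: 160
Denom: 160 + 24 + 35 + 43 + 5 + 49 = 316
RR1 = 160 / 316 = 0.5063

50.6%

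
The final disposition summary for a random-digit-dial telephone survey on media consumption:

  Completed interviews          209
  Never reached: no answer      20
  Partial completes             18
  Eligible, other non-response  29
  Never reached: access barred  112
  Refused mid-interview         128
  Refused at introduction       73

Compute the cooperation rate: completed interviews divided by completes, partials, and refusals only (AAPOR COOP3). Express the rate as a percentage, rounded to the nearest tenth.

48.8%

Refusals = 73 + 128 = 201
Non-contacts = 20 + 112 = 132
Num → 209
Denominator → 209 + 18 + 201 = 428
COOP3 = 209 / 428 = 0.4883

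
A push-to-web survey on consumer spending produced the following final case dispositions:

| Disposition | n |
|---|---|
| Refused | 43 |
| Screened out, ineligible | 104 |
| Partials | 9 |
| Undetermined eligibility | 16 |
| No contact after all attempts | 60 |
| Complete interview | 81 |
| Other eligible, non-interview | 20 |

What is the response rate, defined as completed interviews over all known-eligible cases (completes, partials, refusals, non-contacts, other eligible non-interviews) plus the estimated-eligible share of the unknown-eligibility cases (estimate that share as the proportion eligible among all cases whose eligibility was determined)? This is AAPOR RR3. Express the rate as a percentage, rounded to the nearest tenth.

Top → 81
Determined eligible → 81 + 9 + 43 + 60 + 20 = 213
e = 213 / (213 + 104) = 213 / 317 = 0.6719
e × U → 0.6719 × 16 = 10.75
Denominator → 213 + 10.75 = 223.75
RR3 = 81 / 223.75 = 0.3620

36.2%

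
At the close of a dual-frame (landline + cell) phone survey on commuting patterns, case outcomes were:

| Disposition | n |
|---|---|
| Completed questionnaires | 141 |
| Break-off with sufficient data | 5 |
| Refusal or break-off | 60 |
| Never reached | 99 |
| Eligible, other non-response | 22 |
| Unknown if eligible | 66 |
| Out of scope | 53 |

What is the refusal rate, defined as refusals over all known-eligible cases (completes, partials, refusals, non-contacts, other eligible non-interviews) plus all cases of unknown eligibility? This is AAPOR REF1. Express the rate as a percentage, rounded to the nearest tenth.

Top → 60
Base → 141 + 5 + 60 + 99 + 22 + 66 = 393
REF1 = 60 / 393 = 0.1527

15.3%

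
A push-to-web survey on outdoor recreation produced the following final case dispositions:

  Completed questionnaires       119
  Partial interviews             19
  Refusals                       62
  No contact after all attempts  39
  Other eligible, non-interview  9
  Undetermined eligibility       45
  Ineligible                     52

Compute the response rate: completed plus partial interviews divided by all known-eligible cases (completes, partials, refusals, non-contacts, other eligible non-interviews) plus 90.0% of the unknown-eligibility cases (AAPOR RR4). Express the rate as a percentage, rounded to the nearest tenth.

47.8%

Numerator = 119 + 19 = 138
Eligible (known) = 119 + 19 + 62 + 39 + 9 = 248
Estimated eligible among unknowns = 0.9000 × 45 = 40.50
Denom = 248 + 40.50 = 288.50
RR4 = 138 / 288.50 = 0.4783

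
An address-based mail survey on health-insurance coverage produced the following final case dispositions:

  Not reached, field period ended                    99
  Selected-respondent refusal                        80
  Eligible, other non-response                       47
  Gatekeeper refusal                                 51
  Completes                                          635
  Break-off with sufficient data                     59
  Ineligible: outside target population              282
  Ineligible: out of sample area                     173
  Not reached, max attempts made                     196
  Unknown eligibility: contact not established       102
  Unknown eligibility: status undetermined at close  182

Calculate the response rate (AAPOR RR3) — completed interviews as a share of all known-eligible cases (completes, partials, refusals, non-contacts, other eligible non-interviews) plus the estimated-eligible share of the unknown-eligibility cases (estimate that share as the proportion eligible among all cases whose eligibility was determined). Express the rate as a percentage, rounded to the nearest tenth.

Declined to participate = 51 + 80 = 131
No contact after all attempts = 99 + 196 = 295
Undetermined eligibility = 102 + 182 = 284
Screened out, ineligible = 282 + 173 = 455
Numerator = 635
Determined eligible = 635 + 59 + 131 + 295 + 47 = 1167
e = 1167 / (1167 + 455) = 1167 / 1622 = 0.7195
Eligible share of unknowns = 0.7195 × 284 = 204.34
Denominator = 1167 + 204.34 = 1371.34
RR3 = 635 / 1371.34 = 0.4631

46.3%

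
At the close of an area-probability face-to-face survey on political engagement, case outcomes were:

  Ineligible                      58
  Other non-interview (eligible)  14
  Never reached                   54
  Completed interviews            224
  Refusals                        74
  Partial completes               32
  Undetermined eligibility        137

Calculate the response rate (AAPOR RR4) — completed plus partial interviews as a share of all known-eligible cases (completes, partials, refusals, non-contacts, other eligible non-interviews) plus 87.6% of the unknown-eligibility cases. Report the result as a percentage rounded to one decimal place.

Num = 224 + 32 = 256
Determined eligible = 224 + 32 + 74 + 54 + 14 = 398
e × U = 0.8760 × 137 = 120.01
Denominator = 398 + 120.01 = 518.01
RR4 = 256 / 518.01 = 0.4942

49.4%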